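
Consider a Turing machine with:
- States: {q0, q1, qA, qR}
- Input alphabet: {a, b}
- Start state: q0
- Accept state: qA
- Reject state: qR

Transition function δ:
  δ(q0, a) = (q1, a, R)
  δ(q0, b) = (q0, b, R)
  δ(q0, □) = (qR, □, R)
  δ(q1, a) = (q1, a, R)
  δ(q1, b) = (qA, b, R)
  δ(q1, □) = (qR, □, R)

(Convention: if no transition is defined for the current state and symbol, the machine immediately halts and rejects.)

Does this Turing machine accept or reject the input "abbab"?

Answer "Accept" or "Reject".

Execution trace:
Initial: [q0]abbab
Step 1: δ(q0, a) = (q1, a, R) → a[q1]bbab
Step 2: δ(q1, b) = (qA, b, R) → ab[qA]bab

The machine reaches the accept state qA and halts.

Answer: Accept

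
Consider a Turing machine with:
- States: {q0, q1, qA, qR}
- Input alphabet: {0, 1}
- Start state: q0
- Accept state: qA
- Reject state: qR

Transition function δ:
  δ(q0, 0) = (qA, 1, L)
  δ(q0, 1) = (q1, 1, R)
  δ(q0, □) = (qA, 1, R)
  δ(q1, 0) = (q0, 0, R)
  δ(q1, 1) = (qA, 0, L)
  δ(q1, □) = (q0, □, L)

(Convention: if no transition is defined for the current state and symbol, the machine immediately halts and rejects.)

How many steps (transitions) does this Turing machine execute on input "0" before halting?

Execution trace:
Initial: [q0]0
Step 1: δ(q0, 0) = (qA, 1, L) → [qA]□1

The machine reaches the accept state qA and halts.

The machine executed 1 step before halting.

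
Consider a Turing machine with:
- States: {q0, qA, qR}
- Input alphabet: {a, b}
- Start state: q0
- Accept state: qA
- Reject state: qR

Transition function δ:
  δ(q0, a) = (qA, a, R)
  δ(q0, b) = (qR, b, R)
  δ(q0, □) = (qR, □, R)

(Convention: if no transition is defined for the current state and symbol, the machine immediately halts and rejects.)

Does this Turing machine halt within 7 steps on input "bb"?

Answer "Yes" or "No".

Execution trace:
Initial: [q0]bb
Step 1: δ(q0, b) = (qR, b, R) → b[qR]b

The machine reaches the reject state qR and halts.
The machine halted after 1 step (within the 7-step bound).

Answer: Yes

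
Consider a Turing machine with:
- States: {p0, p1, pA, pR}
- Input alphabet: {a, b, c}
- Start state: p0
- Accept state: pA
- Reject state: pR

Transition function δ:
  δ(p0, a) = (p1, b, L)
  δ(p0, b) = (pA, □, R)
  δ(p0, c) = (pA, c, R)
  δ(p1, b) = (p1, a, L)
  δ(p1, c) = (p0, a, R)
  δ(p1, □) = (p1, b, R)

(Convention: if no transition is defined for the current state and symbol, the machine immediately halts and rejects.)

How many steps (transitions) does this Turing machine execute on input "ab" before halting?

Execution trace:
Initial: [p0]ab
Step 1: δ(p0, a) = (p1, b, L) → [p1]□bb
Step 2: δ(p1, □) = (p1, b, R) → b[p1]bb
Step 3: δ(p1, b) = (p1, a, L) → [p1]bab
Step 4: δ(p1, b) = (p1, a, L) → [p1]□aab
Step 5: δ(p1, □) = (p1, b, R) → b[p1]aab

No transition is defined for δ(p1, a). By convention the machine halts and rejects.

The machine executed 5 steps before halting.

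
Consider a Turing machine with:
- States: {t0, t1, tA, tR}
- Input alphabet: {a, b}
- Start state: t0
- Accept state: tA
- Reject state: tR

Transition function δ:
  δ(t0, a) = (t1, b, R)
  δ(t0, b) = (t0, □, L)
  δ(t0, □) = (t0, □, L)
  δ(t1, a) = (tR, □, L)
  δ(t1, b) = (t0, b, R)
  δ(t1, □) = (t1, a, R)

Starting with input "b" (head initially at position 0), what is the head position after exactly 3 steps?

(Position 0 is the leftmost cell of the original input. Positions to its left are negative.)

Execution trace (head position shown):
Step 0: [t0]b  (head at position 0)
Step 1: move left → [t0]□□  (head at position -1)
Step 2: move left → [t0]□□□  (head at position -2)
Step 3: move left → [t0]□□□□  (head at position -3)

After 3 steps, the head is at position -3.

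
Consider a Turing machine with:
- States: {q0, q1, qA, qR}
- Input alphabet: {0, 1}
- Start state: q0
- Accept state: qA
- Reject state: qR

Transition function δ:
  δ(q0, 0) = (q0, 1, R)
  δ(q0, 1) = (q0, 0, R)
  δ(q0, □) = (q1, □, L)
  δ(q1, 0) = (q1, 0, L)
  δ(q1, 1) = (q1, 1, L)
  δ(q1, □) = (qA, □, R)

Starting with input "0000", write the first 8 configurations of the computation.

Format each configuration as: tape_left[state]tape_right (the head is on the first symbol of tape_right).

Transitions applied:
Step 1: δ(q0, 0) = (q0, 1, R)
Step 2: δ(q0, 0) = (q0, 1, R)
Step 3: δ(q0, 0) = (q0, 1, R)
Step 4: δ(q0, 0) = (q0, 1, R)
Step 5: δ(q0, □) = (q1, □, L)
Step 6: δ(q1, 1) = (q1, 1, L)
Step 7: δ(q1, 1) = (q1, 1, L)

The first 8 configurations are:
[q0]0000 ⊢ 1[q0]000 ⊢ 11[q0]00 ⊢ 111[q0]0 ⊢ 1111[q0]□ ⊢ 111[q1]1□ ⊢ 11[q1]11□ ⊢ 1[q1]111□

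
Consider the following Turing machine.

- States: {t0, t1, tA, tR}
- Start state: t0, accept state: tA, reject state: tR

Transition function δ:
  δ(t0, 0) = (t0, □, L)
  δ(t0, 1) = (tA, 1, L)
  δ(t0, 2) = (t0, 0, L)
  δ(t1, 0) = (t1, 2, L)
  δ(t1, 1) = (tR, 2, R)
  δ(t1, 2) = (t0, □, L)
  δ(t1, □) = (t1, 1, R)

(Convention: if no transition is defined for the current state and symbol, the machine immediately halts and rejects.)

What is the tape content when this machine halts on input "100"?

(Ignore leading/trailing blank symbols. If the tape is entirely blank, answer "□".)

Execution trace:
Initial: [t0]100
Step 1: δ(t0, 1) = (tA, 1, L) → [tA]□100

The machine reaches the accept state tA and halts.

Final tape (ignoring leading/trailing blanks): 100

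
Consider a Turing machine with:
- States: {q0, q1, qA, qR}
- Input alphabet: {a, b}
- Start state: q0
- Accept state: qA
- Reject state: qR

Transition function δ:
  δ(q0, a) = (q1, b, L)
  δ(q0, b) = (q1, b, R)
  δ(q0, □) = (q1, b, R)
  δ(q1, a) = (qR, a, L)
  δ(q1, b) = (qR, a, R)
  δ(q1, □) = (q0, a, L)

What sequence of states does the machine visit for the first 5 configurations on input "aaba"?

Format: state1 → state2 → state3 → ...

Execution trace:
Initial: [q0]aaba
Step 1: δ(q0, a) = (q1, b, L) → [q1]□baba
Step 2: δ(q1, □) = (q0, a, L) → [q0]□ababa
Step 3: δ(q0, □) = (q1, b, R) → b[q1]ababa
Step 4: δ(q1, a) = (qR, a, L) → [qR]bababa

The machine reaches the reject state qR and halts.

State sequence: q0 → q1 → q0 → q1 → qR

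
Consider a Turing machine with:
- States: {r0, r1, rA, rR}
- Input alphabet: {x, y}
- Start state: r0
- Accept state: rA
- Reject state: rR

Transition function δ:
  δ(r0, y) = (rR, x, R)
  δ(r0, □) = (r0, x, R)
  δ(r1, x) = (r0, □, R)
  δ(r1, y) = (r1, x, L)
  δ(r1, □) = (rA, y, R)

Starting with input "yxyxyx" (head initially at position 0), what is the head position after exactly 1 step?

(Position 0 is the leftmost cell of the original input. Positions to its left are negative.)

Execution trace (head position shown):
Step 0: [r0]yxyxyx  (head at position 0)
Step 1: move right → x[rR]xyxyx  (head at position 1)

After 1 step, the head is at position 1.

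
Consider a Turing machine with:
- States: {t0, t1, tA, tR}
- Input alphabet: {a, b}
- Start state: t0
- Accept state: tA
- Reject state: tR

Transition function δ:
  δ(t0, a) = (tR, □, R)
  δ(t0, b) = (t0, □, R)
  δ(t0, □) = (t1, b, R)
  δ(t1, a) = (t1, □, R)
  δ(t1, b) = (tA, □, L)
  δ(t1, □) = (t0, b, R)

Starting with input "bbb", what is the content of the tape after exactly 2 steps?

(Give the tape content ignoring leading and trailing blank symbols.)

Execution trace:
Initial: [t0]bbb
Step 1: δ(t0, b) = (t0, □, R) → □[t0]bb
Step 2: δ(t0, b) = (t0, □, R) → □□[t0]b

After 2 steps, the tape (ignoring leading/trailing blanks) is: b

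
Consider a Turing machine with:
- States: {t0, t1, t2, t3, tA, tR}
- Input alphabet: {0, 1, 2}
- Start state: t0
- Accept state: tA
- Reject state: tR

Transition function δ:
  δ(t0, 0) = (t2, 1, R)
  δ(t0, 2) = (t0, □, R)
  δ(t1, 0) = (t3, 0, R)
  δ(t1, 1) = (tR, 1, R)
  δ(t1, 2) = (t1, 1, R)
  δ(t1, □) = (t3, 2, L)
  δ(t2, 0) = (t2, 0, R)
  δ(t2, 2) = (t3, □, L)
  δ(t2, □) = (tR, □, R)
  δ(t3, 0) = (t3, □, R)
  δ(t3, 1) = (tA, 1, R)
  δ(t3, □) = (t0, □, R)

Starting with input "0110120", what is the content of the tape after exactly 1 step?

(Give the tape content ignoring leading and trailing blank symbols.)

Execution trace:
Initial: [t0]0110120
Step 1: δ(t0, 0) = (t2, 1, R) → 1[t2]110120

No transition is defined for δ(t2, 1). By convention the machine halts and rejects.

After 1 step, the tape (ignoring leading/trailing blanks) is: 1110120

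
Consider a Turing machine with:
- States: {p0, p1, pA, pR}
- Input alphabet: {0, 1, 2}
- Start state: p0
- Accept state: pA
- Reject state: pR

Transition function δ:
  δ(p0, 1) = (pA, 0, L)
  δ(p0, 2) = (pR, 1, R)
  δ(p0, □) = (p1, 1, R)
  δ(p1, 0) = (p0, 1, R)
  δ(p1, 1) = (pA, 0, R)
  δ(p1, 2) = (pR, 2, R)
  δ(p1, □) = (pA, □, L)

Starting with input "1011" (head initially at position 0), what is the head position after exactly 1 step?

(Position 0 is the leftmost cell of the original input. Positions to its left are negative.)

Execution trace (head position shown):
Step 0: [p0]1011  (head at position 0)
Step 1: move left → [pA]□0011  (head at position -1)

After 1 step, the head is at position -1.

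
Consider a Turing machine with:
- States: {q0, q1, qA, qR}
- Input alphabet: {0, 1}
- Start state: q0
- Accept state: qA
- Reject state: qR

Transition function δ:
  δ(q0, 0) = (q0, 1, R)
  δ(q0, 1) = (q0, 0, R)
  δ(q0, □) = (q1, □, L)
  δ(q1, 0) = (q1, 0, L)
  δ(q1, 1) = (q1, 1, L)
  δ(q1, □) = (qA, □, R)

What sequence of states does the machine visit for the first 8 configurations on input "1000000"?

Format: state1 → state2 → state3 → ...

Execution trace:
Initial: [q0]1000000
Step 1: δ(q0, 1) = (q0, 0, R) → 0[q0]000000
Step 2: δ(q0, 0) = (q0, 1, R) → 01[q0]00000
Step 3: δ(q0, 0) = (q0, 1, R) → 011[q0]0000
Step 4: δ(q0, 0) = (q0, 1, R) → 0111[q0]000
Step 5: δ(q0, 0) = (q0, 1, R) → 01111[q0]00
Step 6: δ(q0, 0) = (q0, 1, R) → 011111[q0]0
Step 7: δ(q0, 0) = (q0, 1, R) → 0111111[q0]□

State sequence: q0 → q0 → q0 → q0 → q0 → q0 → q0 → q0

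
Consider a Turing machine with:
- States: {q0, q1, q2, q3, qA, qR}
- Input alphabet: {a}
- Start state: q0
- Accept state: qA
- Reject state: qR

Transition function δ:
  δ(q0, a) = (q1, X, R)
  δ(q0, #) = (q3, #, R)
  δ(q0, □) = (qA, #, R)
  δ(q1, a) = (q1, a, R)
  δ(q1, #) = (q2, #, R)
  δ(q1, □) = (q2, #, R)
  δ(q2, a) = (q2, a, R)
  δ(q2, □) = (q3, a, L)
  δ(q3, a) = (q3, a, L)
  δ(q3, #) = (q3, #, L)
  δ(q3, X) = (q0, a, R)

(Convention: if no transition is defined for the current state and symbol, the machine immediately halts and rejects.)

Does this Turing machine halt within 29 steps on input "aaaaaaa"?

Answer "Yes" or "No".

Execution trace:
Initial: [q0]aaaaaaa
Step 1: δ(q0, a) = (q1, X, R) → X[q1]aaaaaa
Step 2: δ(q1, a) = (q1, a, R) → Xa[q1]aaaaa
Step 3: δ(q1, a) = (q1, a, R) → Xaa[q1]aaaa
Step 4: δ(q1, a) = (q1, a, R) → Xaaa[q1]aaa
Step 5: δ(q1, a) = (q1, a, R) → Xaaaa[q1]aa
Step 6: δ(q1, a) = (q1, a, R) → Xaaaaa[q1]a
Step 7: δ(q1, a) = (q1, a, R) → Xaaaaaa[q1]□
Step 8: δ(q1, □) = (q2, #, R) → Xaaaaaa#[q2]□
Step 9: δ(q2, □) = (q3, a, L) → Xaaaaaa[q3]#a
Step 10: δ(q3, #) = (q3, #, L) → Xaaaaa[q3]a#a
Step 11: δ(q3, a) = (q3, a, L) → Xaaaa[q3]aa#a
Step 12: δ(q3, a) = (q3, a, L) → Xaaa[q3]aaa#a
Step 13: δ(q3, a) = (q3, a, L) → Xaa[q3]aaaa#a
Step 14: δ(q3, a) = (q3, a, L) → Xa[q3]aaaaa#a
Step 15: δ(q3, a) = (q3, a, L) → X[q3]aaaaaa#a
Step 16: δ(q3, a) = (q3, a, L) → [q3]Xaaaaaa#a
Step 17: δ(q3, X) = (q0, a, R) → a[q0]aaaaaa#a
Step 18: δ(q0, a) = (q1, X, R) → aX[q1]aaaaa#a
Step 19: δ(q1, a) = (q1, a, R) → aXa[q1]aaaa#a
Step 20: δ(q1, a) = (q1, a, R) → aXaa[q1]aaa#a
Step 21: δ(q1, a) = (q1, a, R) → aXaaa[q1]aa#a
Step 22: δ(q1, a) = (q1, a, R) → aXaaaa[q1]a#a
Step 23: δ(q1, a) = (q1, a, R) → aXaaaaa[q1]#a
Step 24: δ(q1, #) = (q2, #, R) → aXaaaaa#[q2]a
Step 25: δ(q2, a) = (q2, a, R) → aXaaaaa#a[q2]□
Step 26: δ(q2, □) = (q3, a, L) → aXaaaaa#[q3]aa
Step 27: δ(q3, a) = (q3, a, L) → aXaaaaa[q3]#aa
Step 28: δ(q3, #) = (q3, #, L) → aXaaaa[q3]a#aa
Step 29: δ(q3, a) = (q3, a, L) → aXaaa[q3]aa#aa

The machine has not reached a halting state after 29 steps.
The machine did not halt within the 29-step bound.

Answer: No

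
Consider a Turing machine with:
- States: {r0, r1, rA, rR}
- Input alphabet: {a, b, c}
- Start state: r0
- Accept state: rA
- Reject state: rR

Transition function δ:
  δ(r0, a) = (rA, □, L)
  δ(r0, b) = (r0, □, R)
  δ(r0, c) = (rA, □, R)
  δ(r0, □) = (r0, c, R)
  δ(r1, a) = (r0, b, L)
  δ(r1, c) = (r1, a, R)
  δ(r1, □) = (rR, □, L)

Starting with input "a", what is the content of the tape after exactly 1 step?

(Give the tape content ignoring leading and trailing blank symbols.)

Execution trace:
Initial: [r0]a
Step 1: δ(r0, a) = (rA, □, L) → [rA]□□

The machine reaches the accept state rA and halts.

After 1 step, the tape (ignoring leading/trailing blanks) is: □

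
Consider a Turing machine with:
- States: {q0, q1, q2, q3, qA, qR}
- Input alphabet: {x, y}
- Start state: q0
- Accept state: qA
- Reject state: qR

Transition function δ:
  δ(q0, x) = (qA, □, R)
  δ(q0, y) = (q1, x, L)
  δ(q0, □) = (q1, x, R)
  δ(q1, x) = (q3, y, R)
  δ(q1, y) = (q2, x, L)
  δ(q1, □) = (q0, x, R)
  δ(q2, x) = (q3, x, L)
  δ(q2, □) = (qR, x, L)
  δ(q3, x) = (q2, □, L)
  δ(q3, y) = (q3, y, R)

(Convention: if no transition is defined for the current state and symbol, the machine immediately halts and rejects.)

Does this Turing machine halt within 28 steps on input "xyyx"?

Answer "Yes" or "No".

Execution trace:
Initial: [q0]xyyx
Step 1: δ(q0, x) = (qA, □, R) → □[qA]yyx

The machine reaches the accept state qA and halts.
The machine halted after 1 step (within the 28-step bound).

Answer: Yes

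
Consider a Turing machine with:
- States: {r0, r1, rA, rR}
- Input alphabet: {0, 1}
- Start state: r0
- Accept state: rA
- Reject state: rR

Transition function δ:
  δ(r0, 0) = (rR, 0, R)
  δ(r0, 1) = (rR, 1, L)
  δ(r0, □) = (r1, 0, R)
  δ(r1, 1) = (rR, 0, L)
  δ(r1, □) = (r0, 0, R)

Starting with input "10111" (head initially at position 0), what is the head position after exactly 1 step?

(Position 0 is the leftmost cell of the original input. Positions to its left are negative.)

Execution trace (head position shown):
Step 0: [r0]10111  (head at position 0)
Step 1: move left → [rR]□10111  (head at position -1)

After 1 step, the head is at position -1.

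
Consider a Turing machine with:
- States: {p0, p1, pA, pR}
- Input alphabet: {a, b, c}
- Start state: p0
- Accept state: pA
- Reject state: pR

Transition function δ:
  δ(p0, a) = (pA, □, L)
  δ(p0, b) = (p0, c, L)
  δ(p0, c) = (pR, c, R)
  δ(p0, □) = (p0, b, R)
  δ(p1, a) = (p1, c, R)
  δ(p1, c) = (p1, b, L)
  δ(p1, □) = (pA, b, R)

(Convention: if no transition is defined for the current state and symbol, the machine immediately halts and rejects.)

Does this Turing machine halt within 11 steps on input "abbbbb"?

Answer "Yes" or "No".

Execution trace:
Initial: [p0]abbbbb
Step 1: δ(p0, a) = (pA, □, L) → [pA]□□bbbbb

The machine reaches the accept state pA and halts.
The machine halted after 1 step (within the 11-step bound).

Answer: Yes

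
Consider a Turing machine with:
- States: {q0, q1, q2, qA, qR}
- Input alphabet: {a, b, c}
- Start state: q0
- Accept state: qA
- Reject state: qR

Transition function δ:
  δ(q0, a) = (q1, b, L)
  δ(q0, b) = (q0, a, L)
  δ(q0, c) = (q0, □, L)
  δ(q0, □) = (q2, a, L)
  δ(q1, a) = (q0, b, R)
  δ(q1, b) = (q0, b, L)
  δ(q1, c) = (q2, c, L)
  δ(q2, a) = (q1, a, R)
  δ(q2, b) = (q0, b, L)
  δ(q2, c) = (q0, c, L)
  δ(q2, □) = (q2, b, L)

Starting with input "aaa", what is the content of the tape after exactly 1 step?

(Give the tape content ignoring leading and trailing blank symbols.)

Execution trace:
Initial: [q0]aaa
Step 1: δ(q0, a) = (q1, b, L) → [q1]□baa

No transition is defined for δ(q1, □). By convention the machine halts and rejects.

After 1 step, the tape (ignoring leading/trailing blanks) is: baa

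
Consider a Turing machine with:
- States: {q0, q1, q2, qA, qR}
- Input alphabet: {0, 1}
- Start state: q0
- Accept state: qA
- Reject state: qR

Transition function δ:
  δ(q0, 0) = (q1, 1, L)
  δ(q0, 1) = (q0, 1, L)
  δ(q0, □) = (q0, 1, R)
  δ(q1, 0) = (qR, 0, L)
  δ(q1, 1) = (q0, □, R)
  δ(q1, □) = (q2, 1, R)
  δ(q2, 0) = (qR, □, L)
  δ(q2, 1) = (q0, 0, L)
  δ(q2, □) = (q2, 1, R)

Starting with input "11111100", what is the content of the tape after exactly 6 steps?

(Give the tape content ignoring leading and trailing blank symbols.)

Execution trace:
Initial: [q0]11111100
Step 1: δ(q0, 1) = (q0, 1, L) → [q0]□11111100
Step 2: δ(q0, □) = (q0, 1, R) → 1[q0]11111100
Step 3: δ(q0, 1) = (q0, 1, L) → [q0]111111100
Step 4: δ(q0, 1) = (q0, 1, L) → [q0]□111111100
Step 5: δ(q0, □) = (q0, 1, R) → 1[q0]111111100
Step 6: δ(q0, 1) = (q0, 1, L) → [q0]1111111100

After 6 steps, the tape (ignoring leading/trailing blanks) is: 1111111100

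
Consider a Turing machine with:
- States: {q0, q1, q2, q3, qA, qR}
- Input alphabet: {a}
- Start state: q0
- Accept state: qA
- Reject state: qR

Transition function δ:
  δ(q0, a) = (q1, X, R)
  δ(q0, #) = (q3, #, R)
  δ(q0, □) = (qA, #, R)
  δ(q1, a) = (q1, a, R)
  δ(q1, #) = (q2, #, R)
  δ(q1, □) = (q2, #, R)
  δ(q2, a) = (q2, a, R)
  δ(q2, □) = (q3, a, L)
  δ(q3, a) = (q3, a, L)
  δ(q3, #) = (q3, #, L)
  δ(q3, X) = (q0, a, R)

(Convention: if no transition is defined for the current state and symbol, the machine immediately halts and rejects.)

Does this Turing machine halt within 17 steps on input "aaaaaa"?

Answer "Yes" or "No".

Execution trace:
Initial: [q0]aaaaaa
Step 1: δ(q0, a) = (q1, X, R) → X[q1]aaaaa
Step 2: δ(q1, a) = (q1, a, R) → Xa[q1]aaaa
Step 3: δ(q1, a) = (q1, a, R) → Xaa[q1]aaa
Step 4: δ(q1, a) = (q1, a, R) → Xaaa[q1]aa
Step 5: δ(q1, a) = (q1, a, R) → Xaaaa[q1]a
Step 6: δ(q1, a) = (q1, a, R) → Xaaaaa[q1]□
Step 7: δ(q1, □) = (q2, #, R) → Xaaaaa#[q2]□
Step 8: δ(q2, □) = (q3, a, L) → Xaaaaa[q3]#a
Step 9: δ(q3, #) = (q3, #, L) → Xaaaa[q3]a#a
Step 10: δ(q3, a) = (q3, a, L) → Xaaa[q3]aa#a
Step 11: δ(q3, a) = (q3, a, L) → Xaa[q3]aaa#a
Step 12: δ(q3, a) = (q3, a, L) → Xa[q3]aaaa#a
Step 13: δ(q3, a) = (q3, a, L) → X[q3]aaaaa#a
Step 14: δ(q3, a) = (q3, a, L) → [q3]Xaaaaa#a
Step 15: δ(q3, X) = (q0, a, R) → a[q0]aaaaa#a
Step 16: δ(q0, a) = (q1, X, R) → aX[q1]aaaa#a
Step 17: δ(q1, a) = (q1, a, R) → aXa[q1]aaa#a

The machine has not reached a halting state after 17 steps.
The machine did not halt within the 17-step bound.

Answer: No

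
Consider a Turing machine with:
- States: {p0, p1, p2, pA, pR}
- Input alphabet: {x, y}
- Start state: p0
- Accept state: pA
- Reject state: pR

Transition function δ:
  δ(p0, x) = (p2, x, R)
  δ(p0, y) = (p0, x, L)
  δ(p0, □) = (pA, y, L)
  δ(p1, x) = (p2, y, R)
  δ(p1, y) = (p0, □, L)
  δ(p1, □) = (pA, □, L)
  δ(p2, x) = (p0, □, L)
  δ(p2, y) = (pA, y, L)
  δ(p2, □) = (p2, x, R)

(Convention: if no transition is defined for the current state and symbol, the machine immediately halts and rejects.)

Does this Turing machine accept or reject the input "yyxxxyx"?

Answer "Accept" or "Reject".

Execution trace:
Initial: [p0]yyxxxyx
Step 1: δ(p0, y) = (p0, x, L) → [p0]□xyxxxyx
Step 2: δ(p0, □) = (pA, y, L) → [pA]□yxyxxxyx

The machine reaches the accept state pA and halts.

Answer: Accept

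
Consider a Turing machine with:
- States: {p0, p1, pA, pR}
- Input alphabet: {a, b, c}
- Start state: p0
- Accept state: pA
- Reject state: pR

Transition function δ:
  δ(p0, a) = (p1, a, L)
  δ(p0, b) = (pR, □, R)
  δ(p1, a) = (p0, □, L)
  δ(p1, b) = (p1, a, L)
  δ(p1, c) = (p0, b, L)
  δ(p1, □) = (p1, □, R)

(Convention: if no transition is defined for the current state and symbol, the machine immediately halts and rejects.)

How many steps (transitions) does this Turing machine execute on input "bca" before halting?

Execution trace:
Initial: [p0]bca
Step 1: δ(p0, b) = (pR, □, R) → □[pR]ca

The machine reaches the reject state pR and halts.

The machine executed 1 step before halting.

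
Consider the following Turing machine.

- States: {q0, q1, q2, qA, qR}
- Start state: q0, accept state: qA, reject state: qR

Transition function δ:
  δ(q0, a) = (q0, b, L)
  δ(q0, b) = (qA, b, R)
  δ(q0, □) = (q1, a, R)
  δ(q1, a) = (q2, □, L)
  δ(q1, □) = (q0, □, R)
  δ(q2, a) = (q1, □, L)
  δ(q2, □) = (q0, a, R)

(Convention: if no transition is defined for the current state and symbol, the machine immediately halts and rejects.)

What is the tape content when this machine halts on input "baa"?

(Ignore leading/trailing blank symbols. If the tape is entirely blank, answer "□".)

Execution trace:
Initial: [q0]baa
Step 1: δ(q0, b) = (qA, b, R) → b[qA]aa

The machine reaches the accept state qA and halts.

Final tape (ignoring leading/trailing blanks): baa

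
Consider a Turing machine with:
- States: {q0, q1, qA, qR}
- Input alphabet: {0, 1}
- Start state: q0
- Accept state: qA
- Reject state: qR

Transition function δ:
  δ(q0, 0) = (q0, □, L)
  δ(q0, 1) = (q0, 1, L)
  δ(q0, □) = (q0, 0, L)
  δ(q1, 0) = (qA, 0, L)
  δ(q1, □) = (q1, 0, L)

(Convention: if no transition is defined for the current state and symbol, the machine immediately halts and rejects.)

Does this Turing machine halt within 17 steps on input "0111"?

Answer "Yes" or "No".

Execution trace:
Initial: [q0]0111
Step 1: δ(q0, 0) = (q0, □, L) → [q0]□□111
Step 2: δ(q0, □) = (q0, 0, L) → [q0]□0□111
Step 3: δ(q0, □) = (q0, 0, L) → [q0]□00□111
Step 4: δ(q0, □) = (q0, 0, L) → [q0]□000□111
Step 5: δ(q0, □) = (q0, 0, L) → [q0]□0000□111
Step 6: δ(q0, □) = (q0, 0, L) → [q0]□00000□111
Step 7: δ(q0, □) = (q0, 0, L) → [q0]□000000□111
Step 8: δ(q0, □) = (q0, 0, L) → [q0]□0000000□111
Step 9: δ(q0, □) = (q0, 0, L) → [q0]□00000000□111
Step 10: δ(q0, □) = (q0, 0, L) → [q0]□000000000□111
Step 11: δ(q0, □) = (q0, 0, L) → [q0]□0000000000□111
Step 12: δ(q0, □) = (q0, 0, L) → [q0]□00000000000□111
Step 13: δ(q0, □) = (q0, 0, L) → [q0]□000000000000□111
Step 14: δ(q0, □) = (q0, 0, L) → [q0]□0000000000000□111
Step 15: δ(q0, □) = (q0, 0, L) → [q0]□00000000000000□111
Step 16: δ(q0, □) = (q0, 0, L) → [q0]□000000000000000□111
Step 17: δ(q0, □) = (q0, 0, L) → [q0]□0000000000000000□111

The machine has not reached a halting state after 17 steps.
The machine did not halt within the 17-step bound.

Answer: No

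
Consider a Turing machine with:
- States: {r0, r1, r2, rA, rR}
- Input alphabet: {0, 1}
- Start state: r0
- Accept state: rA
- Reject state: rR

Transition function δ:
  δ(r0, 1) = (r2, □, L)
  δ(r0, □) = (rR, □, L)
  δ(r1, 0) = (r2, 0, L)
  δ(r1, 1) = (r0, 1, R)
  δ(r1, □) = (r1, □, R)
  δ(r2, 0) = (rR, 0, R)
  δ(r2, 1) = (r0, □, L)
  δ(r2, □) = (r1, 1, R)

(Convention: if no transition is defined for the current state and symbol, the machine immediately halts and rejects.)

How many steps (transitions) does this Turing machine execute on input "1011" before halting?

Execution trace:
Initial: [r0]1011
Step 1: δ(r0, 1) = (r2, □, L) → [r2]□□011
Step 2: δ(r2, □) = (r1, 1, R) → 1[r1]□011
Step 3: δ(r1, □) = (r1, □, R) → 1□[r1]011
Step 4: δ(r1, 0) = (r2, 0, L) → 1[r2]□011
Step 5: δ(r2, □) = (r1, 1, R) → 11[r1]011
Step 6: δ(r1, 0) = (r2, 0, L) → 1[r2]1011
Step 7: δ(r2, 1) = (r0, □, L) → [r0]1□011
Step 8: δ(r0, 1) = (r2, □, L) → [r2]□□□011
Step 9: δ(r2, □) = (r1, 1, R) → 1[r1]□□011
Step 10: δ(r1, □) = (r1, □, R) → 1□[r1]□011
Step 11: δ(r1, □) = (r1, □, R) → 1□□[r1]011
Step 12: δ(r1, 0) = (r2, 0, L) → 1□[r2]□011
Step 13: δ(r2, □) = (r1, 1, R) → 1□1[r1]011
Step 14: δ(r1, 0) = (r2, 0, L) → 1□[r2]1011
Step 15: δ(r2, 1) = (r0, □, L) → 1[r0]□□011
Step 16: δ(r0, □) = (rR, □, L) → [rR]1□□011

The machine reaches the reject state rR and halts.

The machine executed 16 steps before halting.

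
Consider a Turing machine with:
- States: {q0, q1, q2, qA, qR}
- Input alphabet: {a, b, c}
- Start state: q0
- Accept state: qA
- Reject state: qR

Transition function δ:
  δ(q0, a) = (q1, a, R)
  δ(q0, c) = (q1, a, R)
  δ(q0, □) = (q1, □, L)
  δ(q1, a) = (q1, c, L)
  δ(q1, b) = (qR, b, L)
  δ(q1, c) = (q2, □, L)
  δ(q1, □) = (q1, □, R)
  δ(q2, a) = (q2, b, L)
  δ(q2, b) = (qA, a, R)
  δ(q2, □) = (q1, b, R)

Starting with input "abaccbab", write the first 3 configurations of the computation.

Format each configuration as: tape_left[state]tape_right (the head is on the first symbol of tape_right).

Transitions applied:
Step 1: δ(q0, a) = (q1, a, R)
Step 2: δ(q1, b) = (qR, b, L)

The first 3 configurations are:
[q0]abaccbab ⊢ a[q1]baccbab ⊢ [qR]abaccbab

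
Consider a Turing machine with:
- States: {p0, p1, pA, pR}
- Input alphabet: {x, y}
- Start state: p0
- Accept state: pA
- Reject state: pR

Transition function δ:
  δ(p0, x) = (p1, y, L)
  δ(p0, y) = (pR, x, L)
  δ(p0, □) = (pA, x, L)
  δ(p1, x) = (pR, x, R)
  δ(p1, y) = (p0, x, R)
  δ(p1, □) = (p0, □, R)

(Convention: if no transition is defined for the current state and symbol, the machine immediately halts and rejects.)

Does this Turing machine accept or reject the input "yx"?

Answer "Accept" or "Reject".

Execution trace:
Initial: [p0]yx
Step 1: δ(p0, y) = (pR, x, L) → [pR]□xx

The machine reaches the reject state pR and halts.

Answer: Reject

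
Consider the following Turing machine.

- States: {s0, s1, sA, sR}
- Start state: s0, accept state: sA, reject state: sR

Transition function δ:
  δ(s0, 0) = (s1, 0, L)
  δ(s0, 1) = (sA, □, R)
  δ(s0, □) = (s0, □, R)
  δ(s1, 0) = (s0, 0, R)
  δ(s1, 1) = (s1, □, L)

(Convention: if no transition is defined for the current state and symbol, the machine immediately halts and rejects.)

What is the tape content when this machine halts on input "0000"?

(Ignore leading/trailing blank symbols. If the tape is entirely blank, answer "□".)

Execution trace:
Initial: [s0]0000
Step 1: δ(s0, 0) = (s1, 0, L) → [s1]□0000

No transition is defined for δ(s1, □). By convention the machine halts and rejects.

Final tape (ignoring leading/trailing blanks): 0000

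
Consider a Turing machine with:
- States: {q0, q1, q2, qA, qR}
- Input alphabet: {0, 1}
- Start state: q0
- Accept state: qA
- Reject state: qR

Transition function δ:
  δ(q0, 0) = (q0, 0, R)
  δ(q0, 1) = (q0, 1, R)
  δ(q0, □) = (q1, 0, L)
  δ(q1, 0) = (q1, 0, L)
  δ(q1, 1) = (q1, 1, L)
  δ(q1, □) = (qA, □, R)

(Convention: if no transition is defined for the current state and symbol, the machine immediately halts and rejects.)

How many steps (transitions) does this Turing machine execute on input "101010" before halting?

Execution trace:
Initial: [q0]101010
Step 1: δ(q0, 1) = (q0, 1, R) → 1[q0]01010
Step 2: δ(q0, 0) = (q0, 0, R) → 10[q0]1010
Step 3: δ(q0, 1) = (q0, 1, R) → 101[q0]010
Step 4: δ(q0, 0) = (q0, 0, R) → 1010[q0]10
Step 5: δ(q0, 1) = (q0, 1, R) → 10101[q0]0
Step 6: δ(q0, 0) = (q0, 0, R) → 101010[q0]□
Step 7: δ(q0, □) = (q1, 0, L) → 10101[q1]00
Step 8: δ(q1, 0) = (q1, 0, L) → 1010[q1]100
Step 9: δ(q1, 1) = (q1, 1, L) → 101[q1]0100
Step 10: δ(q1, 0) = (q1, 0, L) → 10[q1]10100
Step 11: δ(q1, 1) = (q1, 1, L) → 1[q1]010100
Step 12: δ(q1, 0) = (q1, 0, L) → [q1]1010100
Step 13: δ(q1, 1) = (q1, 1, L) → [q1]□1010100
Step 14: δ(q1, □) = (qA, □, R) → □[qA]1010100

The machine reaches the accept state qA and halts.

The machine executed 14 steps before halting.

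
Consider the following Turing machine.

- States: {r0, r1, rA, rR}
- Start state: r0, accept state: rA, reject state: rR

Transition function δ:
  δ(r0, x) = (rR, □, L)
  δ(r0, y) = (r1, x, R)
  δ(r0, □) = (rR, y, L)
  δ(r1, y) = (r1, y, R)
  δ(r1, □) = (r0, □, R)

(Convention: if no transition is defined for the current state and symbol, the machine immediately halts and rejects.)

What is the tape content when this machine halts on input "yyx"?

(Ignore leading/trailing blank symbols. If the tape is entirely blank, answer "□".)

Execution trace:
Initial: [r0]yyx
Step 1: δ(r0, y) = (r1, x, R) → x[r1]yx
Step 2: δ(r1, y) = (r1, y, R) → xy[r1]x

No transition is defined for δ(r1, x). By convention the machine halts and rejects.

Final tape (ignoring leading/trailing blanks): xyx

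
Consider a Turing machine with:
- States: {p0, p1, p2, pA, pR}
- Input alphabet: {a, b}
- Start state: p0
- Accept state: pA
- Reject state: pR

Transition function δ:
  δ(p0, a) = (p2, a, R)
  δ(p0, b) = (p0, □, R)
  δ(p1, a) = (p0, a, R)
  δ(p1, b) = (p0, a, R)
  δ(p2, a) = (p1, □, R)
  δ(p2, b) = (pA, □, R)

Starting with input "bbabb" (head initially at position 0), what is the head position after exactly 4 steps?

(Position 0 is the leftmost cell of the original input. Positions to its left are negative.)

Execution trace (head position shown):
Step 0: [p0]bbabb  (head at position 0)
Step 1: move right → □[p0]babb  (head at position 1)
Step 2: move right → □□[p0]abb  (head at position 2)
Step 3: move right → □□a[p2]bb  (head at position 3)
Step 4: move right → □□a□[pA]b  (head at position 4)

After 4 steps, the head is at position 4.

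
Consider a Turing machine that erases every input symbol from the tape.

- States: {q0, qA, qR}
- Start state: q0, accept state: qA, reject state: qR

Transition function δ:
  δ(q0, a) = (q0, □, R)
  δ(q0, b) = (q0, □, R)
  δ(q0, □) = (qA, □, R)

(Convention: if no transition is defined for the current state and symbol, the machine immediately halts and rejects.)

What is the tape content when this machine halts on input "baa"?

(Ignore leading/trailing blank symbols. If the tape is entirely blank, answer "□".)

Execution trace:
Initial: [q0]baa
Step 1: δ(q0, b) = (q0, □, R) → □[q0]aa
Step 2: δ(q0, a) = (q0, □, R) → □□[q0]a
Step 3: δ(q0, a) = (q0, □, R) → □□□[q0]□
Step 4: δ(q0, □) = (qA, □, R) → □□□□[qA]□

The machine reaches the accept state qA and halts.

Final tape (ignoring leading/trailing blanks): □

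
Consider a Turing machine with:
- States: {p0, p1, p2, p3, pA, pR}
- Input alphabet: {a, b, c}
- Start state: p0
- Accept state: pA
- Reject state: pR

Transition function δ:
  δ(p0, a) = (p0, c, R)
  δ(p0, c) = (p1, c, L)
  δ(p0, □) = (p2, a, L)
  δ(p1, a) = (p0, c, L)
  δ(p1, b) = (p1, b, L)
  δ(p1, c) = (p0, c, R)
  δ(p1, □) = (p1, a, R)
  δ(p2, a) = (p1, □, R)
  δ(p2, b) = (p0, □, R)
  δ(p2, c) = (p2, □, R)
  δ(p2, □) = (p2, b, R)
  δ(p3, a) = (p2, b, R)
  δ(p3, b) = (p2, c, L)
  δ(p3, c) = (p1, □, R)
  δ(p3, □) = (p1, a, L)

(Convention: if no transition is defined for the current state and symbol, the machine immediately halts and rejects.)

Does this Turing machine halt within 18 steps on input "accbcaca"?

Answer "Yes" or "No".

Execution trace:
Initial: [p0]accbcaca
Step 1: δ(p0, a) = (p0, c, R) → c[p0]ccbcaca
Step 2: δ(p0, c) = (p1, c, L) → [p1]cccbcaca
Step 3: δ(p1, c) = (p0, c, R) → c[p0]ccbcaca
Step 4: δ(p0, c) = (p1, c, L) → [p1]cccbcaca
Step 5: δ(p1, c) = (p0, c, R) → c[p0]ccbcaca
Step 6: δ(p0, c) = (p1, c, L) → [p1]cccbcaca
Step 7: δ(p1, c) = (p0, c, R) → c[p0]ccbcaca
Step 8: δ(p0, c) = (p1, c, L) → [p1]cccbcaca
Step 9: δ(p1, c) = (p0, c, R) → c[p0]ccbcaca
Step 10: δ(p0, c) = (p1, c, L) → [p1]cccbcaca
Step 11: δ(p1, c) = (p0, c, R) → c[p0]ccbcaca
Step 12: δ(p0, c) = (p1, c, L) → [p1]cccbcaca
Step 13: δ(p1, c) = (p0, c, R) → c[p0]ccbcaca
Step 14: δ(p0, c) = (p1, c, L) → [p1]cccbcaca
Step 15: δ(p1, c) = (p0, c, R) → c[p0]ccbcaca
Step 16: δ(p0, c) = (p1, c, L) → [p1]cccbcaca
Step 17: δ(p1, c) = (p0, c, R) → c[p0]ccbcaca
Step 18: δ(p0, c) = (p1, c, L) → [p1]cccbcaca

The machine has not reached a halting state after 18 steps.
The machine did not halt within the 18-step bound.

Answer: No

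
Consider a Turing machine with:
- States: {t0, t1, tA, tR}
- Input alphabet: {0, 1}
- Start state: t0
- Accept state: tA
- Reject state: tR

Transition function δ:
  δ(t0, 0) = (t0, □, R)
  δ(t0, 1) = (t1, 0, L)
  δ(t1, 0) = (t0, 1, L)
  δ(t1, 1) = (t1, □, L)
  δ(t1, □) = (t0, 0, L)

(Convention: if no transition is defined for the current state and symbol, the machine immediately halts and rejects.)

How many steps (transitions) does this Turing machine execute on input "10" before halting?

Execution trace:
Initial: [t0]10
Step 1: δ(t0, 1) = (t1, 0, L) → [t1]□00
Step 2: δ(t1, □) = (t0, 0, L) → [t0]□000

No transition is defined for δ(t0, □). By convention the machine halts and rejects.

The machine executed 2 steps before halting.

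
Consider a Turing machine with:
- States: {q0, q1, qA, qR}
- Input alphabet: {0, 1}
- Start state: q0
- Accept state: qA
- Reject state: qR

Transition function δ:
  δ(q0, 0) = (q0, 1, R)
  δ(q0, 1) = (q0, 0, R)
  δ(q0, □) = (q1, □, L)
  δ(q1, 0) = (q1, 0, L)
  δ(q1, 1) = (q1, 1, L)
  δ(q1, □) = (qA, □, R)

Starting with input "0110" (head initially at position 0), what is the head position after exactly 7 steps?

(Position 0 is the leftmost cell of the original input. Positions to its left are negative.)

Execution trace (head position shown):
Step 0: [q0]0110  (head at position 0)
Step 1: move right → 1[q0]110  (head at position 1)
Step 2: move right → 10[q0]10  (head at position 2)
Step 3: move right → 100[q0]0  (head at position 3)
Step 4: move right → 1001[q0]□  (head at position 4)
Step 5: move left → 100[q1]1□  (head at position 3)
Step 6: move left → 10[q1]01□  (head at position 2)
Step 7: move left → 1[q1]001□  (head at position 1)

After 7 steps, the head is at position 1.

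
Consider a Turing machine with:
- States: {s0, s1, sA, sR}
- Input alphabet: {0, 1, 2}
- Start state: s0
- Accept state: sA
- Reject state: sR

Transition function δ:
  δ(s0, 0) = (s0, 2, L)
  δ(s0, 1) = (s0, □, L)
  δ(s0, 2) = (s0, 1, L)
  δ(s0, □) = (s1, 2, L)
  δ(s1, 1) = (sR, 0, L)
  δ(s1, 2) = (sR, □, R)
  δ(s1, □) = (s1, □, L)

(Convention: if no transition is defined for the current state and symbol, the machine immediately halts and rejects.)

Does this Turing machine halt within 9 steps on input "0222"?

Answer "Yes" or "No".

Execution trace:
Initial: [s0]0222
Step 1: δ(s0, 0) = (s0, 2, L) → [s0]□2222
Step 2: δ(s0, □) = (s1, 2, L) → [s1]□22222
Step 3: δ(s1, □) = (s1, □, L) → [s1]□□22222
Step 4: δ(s1, □) = (s1, □, L) → [s1]□□□22222
Step 5: δ(s1, □) = (s1, □, L) → [s1]□□□□22222
Step 6: δ(s1, □) = (s1, □, L) → [s1]□□□□□22222
Step 7: δ(s1, □) = (s1, □, L) → [s1]□□□□□□22222
Step 8: δ(s1, □) = (s1, □, L) → [s1]□□□□□□□22222
Step 9: δ(s1, □) = (s1, □, L) → [s1]□□□□□□□□22222

The machine has not reached a halting state after 9 steps.
The machine did not halt within the 9-step bound.

Answer: No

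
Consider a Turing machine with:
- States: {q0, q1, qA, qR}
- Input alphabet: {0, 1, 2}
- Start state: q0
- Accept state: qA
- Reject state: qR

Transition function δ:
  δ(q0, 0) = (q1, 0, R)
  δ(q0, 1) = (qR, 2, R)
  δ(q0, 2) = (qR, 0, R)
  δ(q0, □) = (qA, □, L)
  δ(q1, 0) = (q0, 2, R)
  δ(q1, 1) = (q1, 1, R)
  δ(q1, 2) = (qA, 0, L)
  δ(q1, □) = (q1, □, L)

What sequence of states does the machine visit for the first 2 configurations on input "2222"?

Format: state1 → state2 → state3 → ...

Execution trace:
Initial: [q0]2222
Step 1: δ(q0, 2) = (qR, 0, R) → 0[qR]222

The machine reaches the reject state qR and halts.

State sequence: q0 → qR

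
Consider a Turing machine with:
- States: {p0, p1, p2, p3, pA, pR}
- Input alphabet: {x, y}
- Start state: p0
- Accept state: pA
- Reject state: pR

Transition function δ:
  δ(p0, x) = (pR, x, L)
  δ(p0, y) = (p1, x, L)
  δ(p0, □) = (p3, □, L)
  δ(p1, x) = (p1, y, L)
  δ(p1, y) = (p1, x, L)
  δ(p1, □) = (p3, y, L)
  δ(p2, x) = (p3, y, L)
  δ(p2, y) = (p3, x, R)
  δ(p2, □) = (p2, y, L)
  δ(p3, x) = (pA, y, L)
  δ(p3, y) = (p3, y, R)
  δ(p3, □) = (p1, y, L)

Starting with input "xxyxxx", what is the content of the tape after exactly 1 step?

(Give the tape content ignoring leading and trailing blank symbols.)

Execution trace:
Initial: [p0]xxyxxx
Step 1: δ(p0, x) = (pR, x, L) → [pR]□xxyxxx

The machine reaches the reject state pR and halts.

After 1 step, the tape (ignoring leading/trailing blanks) is: xxyxxx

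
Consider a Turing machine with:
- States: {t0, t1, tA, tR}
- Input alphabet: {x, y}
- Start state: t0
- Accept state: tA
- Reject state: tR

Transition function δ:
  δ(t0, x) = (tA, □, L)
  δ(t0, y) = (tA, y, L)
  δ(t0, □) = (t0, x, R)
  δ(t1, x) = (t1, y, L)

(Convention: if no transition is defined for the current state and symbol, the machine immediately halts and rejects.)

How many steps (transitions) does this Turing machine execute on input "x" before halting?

Execution trace:
Initial: [t0]x
Step 1: δ(t0, x) = (tA, □, L) → [tA]□□

The machine reaches the accept state tA and halts.

The machine executed 1 step before halting.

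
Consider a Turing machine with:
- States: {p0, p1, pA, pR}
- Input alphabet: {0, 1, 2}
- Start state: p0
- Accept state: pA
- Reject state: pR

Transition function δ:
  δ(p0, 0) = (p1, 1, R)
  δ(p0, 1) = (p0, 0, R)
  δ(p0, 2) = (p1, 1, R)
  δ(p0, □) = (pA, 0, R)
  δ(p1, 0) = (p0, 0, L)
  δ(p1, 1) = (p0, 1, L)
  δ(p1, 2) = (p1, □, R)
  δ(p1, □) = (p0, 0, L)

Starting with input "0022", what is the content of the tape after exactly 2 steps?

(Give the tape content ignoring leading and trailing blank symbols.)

Execution trace:
Initial: [p0]0022
Step 1: δ(p0, 0) = (p1, 1, R) → 1[p1]022
Step 2: δ(p1, 0) = (p0, 0, L) → [p0]1022

After 2 steps, the tape (ignoring leading/trailing blanks) is: 1022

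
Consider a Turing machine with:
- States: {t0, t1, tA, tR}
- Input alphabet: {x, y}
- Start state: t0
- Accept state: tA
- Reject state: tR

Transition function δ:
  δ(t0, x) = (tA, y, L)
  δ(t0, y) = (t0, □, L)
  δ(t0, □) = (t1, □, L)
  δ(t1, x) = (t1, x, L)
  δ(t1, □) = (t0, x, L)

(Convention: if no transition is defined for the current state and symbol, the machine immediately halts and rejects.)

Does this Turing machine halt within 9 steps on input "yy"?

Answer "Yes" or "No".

Execution trace:
Initial: [t0]yy
Step 1: δ(t0, y) = (t0, □, L) → [t0]□□y
Step 2: δ(t0, □) = (t1, □, L) → [t1]□□□y
Step 3: δ(t1, □) = (t0, x, L) → [t0]□x□□y
Step 4: δ(t0, □) = (t1, □, L) → [t1]□□x□□y
Step 5: δ(t1, □) = (t0, x, L) → [t0]□x□x□□y
Step 6: δ(t0, □) = (t1, □, L) → [t1]□□x□x□□y
Step 7: δ(t1, □) = (t0, x, L) → [t0]□x□x□x□□y
Step 8: δ(t0, □) = (t1, □, L) → [t1]□□x□x□x□□y
Step 9: δ(t1, □) = (t0, x, L) → [t0]□x□x□x□x□□y

The machine has not reached a halting state after 9 steps.
The machine did not halt within the 9-step bound.

Answer: No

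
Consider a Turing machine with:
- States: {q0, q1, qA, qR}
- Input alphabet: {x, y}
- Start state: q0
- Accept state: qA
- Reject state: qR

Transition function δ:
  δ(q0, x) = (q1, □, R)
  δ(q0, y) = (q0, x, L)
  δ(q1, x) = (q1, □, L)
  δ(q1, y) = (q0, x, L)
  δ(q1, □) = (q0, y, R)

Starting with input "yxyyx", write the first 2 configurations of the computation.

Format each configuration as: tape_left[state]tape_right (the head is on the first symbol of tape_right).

Transitions applied:
Step 1: δ(q0, y) = (q0, x, L)

The first 2 configurations are:
[q0]yxyyx ⊢ [q0]□xxyyx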